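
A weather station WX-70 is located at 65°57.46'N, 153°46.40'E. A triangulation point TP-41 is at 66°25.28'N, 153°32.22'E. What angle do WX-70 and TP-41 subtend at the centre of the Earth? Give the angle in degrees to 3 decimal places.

0.473°

WX-70: φ = +65.95767°, λ = +153.77333°
TP-41: φ = +66.42133°, λ = +153.53700°
Δφ = 0.4637°,  Δλ = -0.2363°
a = sin²(Δφ/2) + cos φ₁ cos φ₂ sin²(Δλ/2) = 0.000017
c = 2·arcsin(√a) = 0.008262 rad = 0.4734°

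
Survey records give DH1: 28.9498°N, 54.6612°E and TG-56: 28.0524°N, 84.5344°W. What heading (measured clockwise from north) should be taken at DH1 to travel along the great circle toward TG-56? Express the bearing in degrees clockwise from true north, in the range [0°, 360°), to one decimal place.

Δλ = -139.1956°
y = sin Δλ · cos φ₂ = -0.576707
x = cos φ₁ sin φ₂ − sin φ₁ cos φ₂ cos Δλ = 0.734864
θ = atan2(y, x) = -38.1241° → 321.8759° (mod 360°)

321.9°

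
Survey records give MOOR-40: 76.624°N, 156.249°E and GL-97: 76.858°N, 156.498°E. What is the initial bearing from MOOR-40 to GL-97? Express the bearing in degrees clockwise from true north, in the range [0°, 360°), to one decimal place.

Δλ = 0.2490°
y = sin Δλ · cos φ₂ = 0.000988
x = cos φ₁ sin φ₂ − sin φ₁ cos φ₂ cos Δλ = 0.004086
θ = atan2(y, x) = 13.5941° → 13.5941° (mod 360°)

13.6°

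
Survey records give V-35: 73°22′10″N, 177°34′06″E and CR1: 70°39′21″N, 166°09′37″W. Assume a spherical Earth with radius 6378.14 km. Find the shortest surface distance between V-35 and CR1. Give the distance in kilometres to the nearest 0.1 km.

632.9 km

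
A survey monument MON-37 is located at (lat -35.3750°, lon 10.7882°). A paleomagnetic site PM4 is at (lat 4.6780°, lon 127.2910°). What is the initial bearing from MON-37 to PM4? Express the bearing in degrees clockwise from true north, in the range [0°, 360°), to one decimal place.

102.1°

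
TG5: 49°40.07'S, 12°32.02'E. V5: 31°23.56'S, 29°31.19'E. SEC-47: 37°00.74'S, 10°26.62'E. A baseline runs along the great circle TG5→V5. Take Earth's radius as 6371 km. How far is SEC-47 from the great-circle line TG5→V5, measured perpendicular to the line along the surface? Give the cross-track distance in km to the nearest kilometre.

1062 km

TG5: φ = -49.66783°, λ = +12.53367°
V5: φ = -31.39267°, λ = +29.51983°
SEC-47: φ = -37.01233°, λ = +10.44367°
δ₁₃ = central angle TG5→SEC-47 = 0.222444 rad  (haversine)
θ₁₃ = bearing TG5→SEC-47 = 352.415°,  θ₁₂ = bearing TG5→V5 = 41.167°
dₓₜ = R·arcsin(sin δ₁₃ · sin(θ₁₃ − θ₁₂)) = 6371·arcsin(0.22061·sin(311.248°)) = -1061.673 km
|dₓₜ| = 1061.673 km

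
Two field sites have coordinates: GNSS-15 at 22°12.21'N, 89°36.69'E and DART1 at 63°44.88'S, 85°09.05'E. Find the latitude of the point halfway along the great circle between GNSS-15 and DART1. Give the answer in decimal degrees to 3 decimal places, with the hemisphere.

20.785°S

GNSS-15: φ = +22.20350°, λ = +89.61150°
DART1: φ = -63.74800°, λ = +85.15083°
Bx = cos φ₂ cos Δλ = 0.440980,  By = cos φ₂ sin Δλ = -0.034401
φₘ = atan2(sin φ₁ + sin φ₂, √((cos φ₁ + Bx)² + By²)) = -20.78485°
λₘ = λ₁ + atan2(By, cos φ₁ + Bx) = 88.16974°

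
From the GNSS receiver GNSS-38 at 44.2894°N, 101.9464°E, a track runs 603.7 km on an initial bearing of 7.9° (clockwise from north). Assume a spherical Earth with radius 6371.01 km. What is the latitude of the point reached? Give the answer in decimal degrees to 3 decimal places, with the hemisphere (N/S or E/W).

δ = d/R = 603.7/6371.01 = 0.094757 rad
φ₂ = arcsin(sin φ₁ cos δ + cos φ₁ sin δ cos θ)
   = arcsin(0.69828·0.99551 + 0.71582·0.09462·0.99051) = 49.66167°
λ₂ = λ₁ + atan2(sin θ sin δ cos φ₁, cos δ − sin φ₁ sin φ₂) = 103.09756°

49.662°N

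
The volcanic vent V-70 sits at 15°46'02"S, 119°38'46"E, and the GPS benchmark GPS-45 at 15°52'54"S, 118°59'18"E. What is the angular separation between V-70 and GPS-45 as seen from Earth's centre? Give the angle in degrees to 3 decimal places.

0.643°

V-70: φ = -15.76722°, λ = +119.64611°
GPS-45: φ = -15.88167°, λ = +118.98833°
Δφ = -0.1144°,  Δλ = -0.6578°
a = sin²(Δφ/2) + cos φ₁ cos φ₂ sin²(Δλ/2) = 0.000031
c = 2·arcsin(√a) = 0.011224 rad = 0.6431°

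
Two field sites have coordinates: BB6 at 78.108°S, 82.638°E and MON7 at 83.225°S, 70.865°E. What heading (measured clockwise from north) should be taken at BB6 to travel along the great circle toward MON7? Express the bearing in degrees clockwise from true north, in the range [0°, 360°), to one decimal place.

Δλ = -11.7730°
y = sin Δλ · cos φ₂ = -0.024070
x = cos φ₁ sin φ₂ − sin φ₁ cos φ₂ cos Δλ = -0.091618
θ = atan2(y, x) = -165.2798° → 194.7202° (mod 360°)

194.7°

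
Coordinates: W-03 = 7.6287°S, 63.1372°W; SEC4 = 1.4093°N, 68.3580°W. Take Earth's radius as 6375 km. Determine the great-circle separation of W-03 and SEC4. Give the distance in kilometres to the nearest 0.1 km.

Δφ = 9.0380°,  Δλ = -5.2208°
a = sin²(Δφ/2) + cos φ₁ cos φ₂ sin²(Δλ/2) = 0.008263
c = 2·arcsin(√a) = 0.182055 rad = 10.4310°
d = R·c = 6375 × 0.182055 = 1160.6 km

1160.6 km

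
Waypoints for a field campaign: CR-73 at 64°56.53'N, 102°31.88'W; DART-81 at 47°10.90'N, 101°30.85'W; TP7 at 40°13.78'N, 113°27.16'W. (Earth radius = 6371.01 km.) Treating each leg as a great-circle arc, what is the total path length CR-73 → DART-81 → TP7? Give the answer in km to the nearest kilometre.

CR-73: φ = +64.94217°, λ = -102.53133°
DART-81: φ = +47.18167°, λ = -101.51417°
TP7: φ = +40.22967°, λ = -113.45267°
CR-73→DART-81: c = 0.310128 rad, d = 1975.83 km
DART-81→TP7: c = 0.193048 rad, d = 1229.91 km
Total = 1975.83 + 1229.91 = 3205.74 km

3206 km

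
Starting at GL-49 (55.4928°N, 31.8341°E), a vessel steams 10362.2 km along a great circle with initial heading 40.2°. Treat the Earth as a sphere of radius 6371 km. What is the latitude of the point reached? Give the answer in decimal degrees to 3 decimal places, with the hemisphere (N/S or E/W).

δ = d/R = 10362.2/6371 = 1.626464 rad
φ₂ = arcsin(sin φ₁ cos δ + cos φ₁ sin δ cos θ)
   = arcsin(0.82406·-0.05564 + 0.56651·0.99845·0.76380) = 22.71692°
λ₂ = λ₁ + atan2(sin θ sin δ cos φ₁, cos δ − sin φ₁ sin φ₂) = 167.51476°

22.717°N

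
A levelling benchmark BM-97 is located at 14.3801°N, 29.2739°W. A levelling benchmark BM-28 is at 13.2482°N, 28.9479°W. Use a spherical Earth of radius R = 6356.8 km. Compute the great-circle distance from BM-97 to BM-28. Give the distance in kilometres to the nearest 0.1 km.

Δφ = -1.1319°,  Δλ = 0.3260°
a = sin²(Δφ/2) + cos φ₁ cos φ₂ sin²(Δλ/2) = 0.000105
c = 2·arcsin(√a) = 0.020513 rad = 1.1753°
d = R·c = 6356.8 × 0.020513 = 130.4 km

130.4 km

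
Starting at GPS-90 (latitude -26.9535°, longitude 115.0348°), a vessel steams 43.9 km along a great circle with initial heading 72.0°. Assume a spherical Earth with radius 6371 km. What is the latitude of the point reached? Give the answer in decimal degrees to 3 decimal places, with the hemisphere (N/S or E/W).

26.831°S

δ = d/R = 43.9/6371 = 0.006891 rad
φ₂ = arcsin(sin φ₁ cos δ + cos φ₁ sin δ cos θ)
   = arcsin(-0.45327·0.99998 + 0.89137·0.00689·0.30902) = -26.83088°
λ₂ = λ₁ + atan2(sin θ sin δ cos φ₁, cos δ − sin φ₁ sin φ₂) = 115.45558°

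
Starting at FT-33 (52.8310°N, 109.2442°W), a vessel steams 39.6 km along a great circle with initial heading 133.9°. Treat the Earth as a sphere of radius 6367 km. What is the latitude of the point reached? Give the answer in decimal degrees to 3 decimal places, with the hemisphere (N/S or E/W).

δ = d/R = 39.6/6367 = 0.006220 rad
φ₂ = arcsin(sin φ₁ cos δ + cos φ₁ sin δ cos θ)
   = arcsin(0.79686·0.99998 + 0.60417·0.00622·-0.69340) = 52.58315°
λ₂ = λ₁ + atan2(sin θ sin δ cos φ₁, cos δ − sin φ₁ sin φ₂) = -108.82160°

52.583°N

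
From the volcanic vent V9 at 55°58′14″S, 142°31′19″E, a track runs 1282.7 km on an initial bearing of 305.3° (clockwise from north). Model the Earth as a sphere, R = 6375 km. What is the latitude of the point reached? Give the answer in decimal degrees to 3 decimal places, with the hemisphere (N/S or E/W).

48.366°S

V9: φ = -55.97056°, λ = +142.52194°
δ = d/R = 1282.7/6375 = 0.201208 rad
φ₂ = arcsin(sin φ₁ cos δ + cos φ₁ sin δ cos θ)
   = arcsin(-0.82875·0.97983 + 0.55962·0.19985·0.57786) = -48.36586°
λ₂ = λ₁ + atan2(sin θ sin δ cos φ₁, cos δ − sin φ₁ sin φ₂) = 128.31018°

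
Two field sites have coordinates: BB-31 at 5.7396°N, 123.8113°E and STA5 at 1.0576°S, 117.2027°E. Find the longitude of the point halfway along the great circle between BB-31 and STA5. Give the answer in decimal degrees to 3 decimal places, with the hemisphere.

120.499°E

Bx = cos φ₂ cos Δλ = 0.993186,  By = cos φ₂ sin Δλ = -0.115067
φₘ = atan2(sin φ₁ + sin φ₂, √((cos φ₁ + Bx)² + By²)) = 2.34489°
λₘ = λ₁ + atan2(By, cos φ₁ + Bx) = 120.49897°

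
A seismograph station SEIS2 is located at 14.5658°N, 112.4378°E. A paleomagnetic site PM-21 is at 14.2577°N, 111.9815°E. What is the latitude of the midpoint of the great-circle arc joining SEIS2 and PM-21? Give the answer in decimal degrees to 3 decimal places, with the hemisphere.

Bx = cos φ₂ cos Δλ = 0.969167,  By = cos φ₂ sin Δλ = -0.007719
φₘ = atan2(sin φ₁ + sin φ₂, √((cos φ₁ + Bx)² + By²)) = 14.41186°
λₘ = λ₁ + atan2(By, cos φ₁ + Bx) = 112.20949°

14.412°N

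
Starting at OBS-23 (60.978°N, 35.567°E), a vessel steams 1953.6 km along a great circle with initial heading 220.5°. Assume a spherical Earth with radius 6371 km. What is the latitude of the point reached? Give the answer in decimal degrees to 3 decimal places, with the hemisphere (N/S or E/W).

46.244°N

δ = d/R = 1953.6/6371 = 0.306639 rad
φ₂ = arcsin(sin φ₁ cos δ + cos φ₁ sin δ cos θ)
   = arcsin(0.87443·0.95335 + 0.48515·0.30186·-0.76041) = 46.24362°
λ₂ = λ₁ + atan2(sin θ sin δ cos φ₁, cos δ − sin φ₁ sin φ₂) = 19.10009°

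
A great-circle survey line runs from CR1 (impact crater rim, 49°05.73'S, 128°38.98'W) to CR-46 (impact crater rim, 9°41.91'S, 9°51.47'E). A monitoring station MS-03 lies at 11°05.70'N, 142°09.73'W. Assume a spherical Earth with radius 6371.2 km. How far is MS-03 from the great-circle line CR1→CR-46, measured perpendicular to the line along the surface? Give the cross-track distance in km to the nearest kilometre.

2818 km

CR1: φ = -49.09550°, λ = -128.64967°
CR-46: φ = -9.69850°, λ = +9.85783°
MS-03: φ = +11.09500°, λ = -142.16217°
δ₁₃ = central angle CR1→MS-03 = 1.070904 rad  (haversine)
θ₁₃ = bearing CR1→MS-03 = 344.855°,  θ₁₂ = bearing CR1→CR-46 = 135.663°
dₓₜ = R·arcsin(sin δ₁₃ · sin(θ₁₃ − θ₁₂)) = 6371.2·arcsin(0.87763·sin(209.192°)) = -2818.245 km
|dₓₜ| = 2818.245 km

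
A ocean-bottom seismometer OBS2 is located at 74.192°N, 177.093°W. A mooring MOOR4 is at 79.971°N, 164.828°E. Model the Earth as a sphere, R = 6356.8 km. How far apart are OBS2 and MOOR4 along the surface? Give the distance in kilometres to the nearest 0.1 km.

Δφ = 5.7790°,  Δλ = -18.0790°
a = sin²(Δφ/2) + cos φ₁ cos φ₂ sin²(Δλ/2) = 0.003712
c = 2·arcsin(√a) = 0.121932 rad = 6.9862°
d = R·c = 6356.8 × 0.121932 = 775.1 km

775.1 km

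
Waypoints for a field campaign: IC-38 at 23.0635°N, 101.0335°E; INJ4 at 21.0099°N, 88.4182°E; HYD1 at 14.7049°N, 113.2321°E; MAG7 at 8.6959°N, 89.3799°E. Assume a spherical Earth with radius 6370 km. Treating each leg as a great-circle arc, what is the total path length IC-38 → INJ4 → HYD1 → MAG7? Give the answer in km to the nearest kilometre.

6713 km

IC-38→INJ4: c = 0.207143 rad, d = 1319.50 km
INJ4→HYD1: c = 0.426092 rad, d = 2714.21 km
HYD1→MAG7: c = 0.420600 rad, d = 2679.22 km
Total = 1319.50 + 2714.21 + 2679.22 = 6712.93 km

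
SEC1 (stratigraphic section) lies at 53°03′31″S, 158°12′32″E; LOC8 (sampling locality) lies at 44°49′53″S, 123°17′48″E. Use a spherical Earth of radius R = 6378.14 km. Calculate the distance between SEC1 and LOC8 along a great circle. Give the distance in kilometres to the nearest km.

2680 km

SEC1: φ = -53.05861°, λ = +158.20889°
LOC8: φ = -44.83139°, λ = +123.29667°
Δφ = 8.2272°,  Δλ = -34.9122°
a = sin²(Δφ/2) + cos φ₁ cos φ₂ sin²(Δλ/2) = 0.043499
c = 2·arcsin(√a) = 0.420214 rad = 24.0765°
d = R·c = 6378.14 × 0.420214 = 2680.2 km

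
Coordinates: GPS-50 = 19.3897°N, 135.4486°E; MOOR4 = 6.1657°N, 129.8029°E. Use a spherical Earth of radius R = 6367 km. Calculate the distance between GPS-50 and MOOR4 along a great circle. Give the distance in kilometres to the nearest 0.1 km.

Δφ = -13.2240°,  Δλ = -5.6457°
a = sin²(Δφ/2) + cos φ₁ cos φ₂ sin²(Δλ/2) = 0.015533
c = 2·arcsin(√a) = 0.249913 rad = 14.3189°
d = R·c = 6367 × 0.249913 = 1591.2 km

1591.2 km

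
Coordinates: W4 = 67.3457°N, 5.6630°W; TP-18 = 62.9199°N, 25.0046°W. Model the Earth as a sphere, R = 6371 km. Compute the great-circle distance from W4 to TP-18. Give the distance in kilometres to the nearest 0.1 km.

1023.6 km

Δφ = -4.4258°,  Δλ = -19.3416°
a = sin²(Δφ/2) + cos φ₁ cos φ₂ sin²(Δλ/2) = 0.006439
c = 2·arcsin(√a) = 0.160660 rad = 9.2052°
d = R·c = 6371 × 0.160660 = 1023.6 km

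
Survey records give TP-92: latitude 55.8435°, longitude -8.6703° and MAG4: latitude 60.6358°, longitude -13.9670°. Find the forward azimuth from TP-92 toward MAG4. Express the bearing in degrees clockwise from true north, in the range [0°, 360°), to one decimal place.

332.0°

Δλ = -5.2967°
y = sin Δλ · cos φ₂ = -0.045267
x = cos φ₁ sin φ₂ − sin φ₁ cos φ₂ cos Δλ = 0.085277
θ = atan2(y, x) = -27.9603° → 332.0397° (mod 360°)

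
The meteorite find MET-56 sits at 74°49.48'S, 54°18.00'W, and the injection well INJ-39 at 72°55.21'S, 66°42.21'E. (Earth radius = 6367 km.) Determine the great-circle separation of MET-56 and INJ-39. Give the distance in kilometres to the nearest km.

MET-56: φ = -74.82467°, λ = -54.30000°
INJ-39: φ = -72.92017°, λ = +66.70350°
Δφ = 1.9045°,  Δλ = 121.0035°
a = sin²(Δφ/2) + cos φ₁ cos φ₂ sin²(Δλ/2) = 0.058519
c = 2·arcsin(√a) = 0.488663 rad = 27.9983°
d = R·c = 6367 × 0.488663 = 3111.3 km

3111 km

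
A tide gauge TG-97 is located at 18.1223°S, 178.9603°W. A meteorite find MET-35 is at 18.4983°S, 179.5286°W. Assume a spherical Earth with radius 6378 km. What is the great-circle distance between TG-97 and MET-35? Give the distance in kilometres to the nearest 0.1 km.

Δφ = -0.3760°,  Δλ = -0.5683°
a = sin²(Δφ/2) + cos φ₁ cos φ₂ sin²(Δλ/2) = 0.000033
c = 2·arcsin(√a) = 0.011478 rad = 0.6576°
d = R·c = 6378 × 0.011478 = 73.2 km

73.2 km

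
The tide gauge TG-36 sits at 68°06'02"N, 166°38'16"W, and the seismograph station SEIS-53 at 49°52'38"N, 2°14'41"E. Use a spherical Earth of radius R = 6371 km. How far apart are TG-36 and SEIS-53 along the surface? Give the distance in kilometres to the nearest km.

TG-36: φ = +68.10056°, λ = -166.63778°
SEIS-53: φ = +49.87722°, λ = +2.24472°
Δφ = -18.2233°,  Δλ = 168.8825°
a = sin²(Δφ/2) + cos φ₁ cos φ₂ sin²(Δλ/2) = 0.263180
c = 2·arcsin(√a) = 1.077377 rad = 61.7292°
d = R·c = 6371 × 1.077377 = 6864.0 km

6864 km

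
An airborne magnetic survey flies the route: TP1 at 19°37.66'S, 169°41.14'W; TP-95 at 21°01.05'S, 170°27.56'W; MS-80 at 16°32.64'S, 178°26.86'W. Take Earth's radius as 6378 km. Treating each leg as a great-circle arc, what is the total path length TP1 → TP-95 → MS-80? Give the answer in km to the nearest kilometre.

1152 km

TP1: φ = -19.62767°, λ = -169.68567°
TP-95: φ = -21.01750°, λ = -170.45933°
MS-80: φ = -16.54400°, λ = -178.44767°
TP1→TP-95: c = 0.027363 rad, d = 174.52 km
TP-95→MS-80: c = 0.153314 rad, d = 977.83 km
Total = 174.52 + 977.83 = 1152.36 km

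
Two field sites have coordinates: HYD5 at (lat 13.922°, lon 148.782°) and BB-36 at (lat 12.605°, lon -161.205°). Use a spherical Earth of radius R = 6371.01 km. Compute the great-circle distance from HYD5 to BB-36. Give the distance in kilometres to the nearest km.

5405 km

Δφ = -1.3170°,  Δλ = 50.0130°
a = sin²(Δφ/2) + cos φ₁ cos φ₂ sin²(Δλ/2) = 0.169396
c = 2·arcsin(√a) = 0.848367 rad = 48.6079°
d = R·c = 6371.01 × 0.848367 = 5405.0 km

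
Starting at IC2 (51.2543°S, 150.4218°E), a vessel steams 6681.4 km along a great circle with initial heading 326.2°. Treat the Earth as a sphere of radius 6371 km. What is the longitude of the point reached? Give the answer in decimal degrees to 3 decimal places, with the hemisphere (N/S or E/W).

121.533°E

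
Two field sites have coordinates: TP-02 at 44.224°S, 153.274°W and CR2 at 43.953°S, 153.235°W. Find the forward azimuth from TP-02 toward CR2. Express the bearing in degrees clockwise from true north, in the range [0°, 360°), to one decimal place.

Δλ = 0.0390°
y = sin Δλ · cos φ₂ = 0.000490
x = cos φ₁ sin φ₂ − sin φ₁ cos φ₂ cos Δλ = 0.004730
θ = atan2(y, x) = 5.9151° → 5.9151° (mod 360°)

5.9°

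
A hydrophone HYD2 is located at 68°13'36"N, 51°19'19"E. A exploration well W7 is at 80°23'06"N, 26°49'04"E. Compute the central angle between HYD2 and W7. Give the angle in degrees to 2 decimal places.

HYD2: φ = +68.22667°, λ = +51.32194°
W7: φ = +80.38500°, λ = +26.81778°
Δφ = 12.1583°,  Δλ = -24.5042°
a = sin²(Δφ/2) + cos φ₁ cos φ₂ sin²(Δλ/2) = 0.014006
c = 2·arcsin(√a) = 0.237246 rad = 13.5932°

13.59°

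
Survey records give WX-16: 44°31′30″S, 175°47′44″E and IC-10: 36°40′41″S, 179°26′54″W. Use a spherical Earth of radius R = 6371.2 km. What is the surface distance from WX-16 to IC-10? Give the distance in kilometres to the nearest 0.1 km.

WX-16: φ = -44.52500°, λ = +175.79556°
IC-10: φ = -36.67806°, λ = -179.44833°
Δφ = 7.8469°,  Δλ = 4.7561°
a = sin²(Δφ/2) + cos φ₁ cos φ₂ sin²(Δλ/2) = 0.005666
c = 2·arcsin(√a) = 0.150692 rad = 8.6340°
d = R·c = 6371.2 × 0.150692 = 960.1 km

960.1 km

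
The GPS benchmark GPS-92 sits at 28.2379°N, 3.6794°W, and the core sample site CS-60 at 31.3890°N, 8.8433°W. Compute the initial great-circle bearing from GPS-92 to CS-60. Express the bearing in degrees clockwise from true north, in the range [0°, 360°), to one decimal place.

306.4°

Δλ = -5.1639°
y = sin Δλ · cos φ₂ = -0.076833
x = cos φ₁ sin φ₂ − sin φ₁ cos φ₂ cos Δλ = 0.056609
θ = atan2(y, x) = -53.6181° → 306.3819° (mod 360°)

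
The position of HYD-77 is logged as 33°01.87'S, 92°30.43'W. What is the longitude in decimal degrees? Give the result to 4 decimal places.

92° + 30.43′/60 = 92 + 0.50717 = 92.5072°

92.5072°W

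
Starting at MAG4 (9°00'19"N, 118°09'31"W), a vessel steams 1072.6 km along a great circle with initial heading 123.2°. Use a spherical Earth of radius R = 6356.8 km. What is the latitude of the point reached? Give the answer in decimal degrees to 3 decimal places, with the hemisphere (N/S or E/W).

3.640°N

MAG4: φ = +9.00528°, λ = -118.15861°
δ = d/R = 1072.6/6356.8 = 0.168733 rad
φ₂ = arcsin(sin φ₁ cos δ + cos φ₁ sin δ cos θ)
   = arcsin(0.15653·0.98580 + 0.98767·0.16793·-0.54756) = 3.63969°
λ₂ = λ₁ + atan2(sin θ sin δ cos φ₁, cos δ − sin φ₁ sin φ₂) = -110.06421°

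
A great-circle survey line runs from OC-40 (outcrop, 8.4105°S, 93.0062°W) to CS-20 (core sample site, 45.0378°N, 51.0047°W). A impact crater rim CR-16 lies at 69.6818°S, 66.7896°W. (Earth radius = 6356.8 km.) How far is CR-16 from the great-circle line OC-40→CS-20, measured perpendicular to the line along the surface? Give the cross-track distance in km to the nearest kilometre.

4009 km

δ₁₃ = central angle OC-40→CR-16 = 1.109257 rad  (haversine)
θ₁₃ = bearing OC-40→CR-16 = 170.135°,  θ₁₂ = bearing OC-40→CS-20 = 31.330°
dₓₜ = R·arcsin(sin δ₁₃ · sin(θ₁₃ − θ₁₂)) = 6356.8·arcsin(0.89537·sin(138.805°)) = 4009.242 km
|dₓₜ| = 4009.242 km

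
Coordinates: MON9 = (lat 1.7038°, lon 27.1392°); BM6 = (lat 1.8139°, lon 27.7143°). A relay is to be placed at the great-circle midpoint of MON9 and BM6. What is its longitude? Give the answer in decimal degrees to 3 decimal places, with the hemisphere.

Bx = cos φ₂ cos Δλ = 0.999449,  By = cos φ₂ sin Δλ = 0.010032
φₘ = atan2(sin φ₁ + sin φ₂, √((cos φ₁ + Bx)² + By²)) = 1.75887°
λₘ = λ₁ + atan2(By, cos φ₁ + Bx) = 27.42674°

27.427°E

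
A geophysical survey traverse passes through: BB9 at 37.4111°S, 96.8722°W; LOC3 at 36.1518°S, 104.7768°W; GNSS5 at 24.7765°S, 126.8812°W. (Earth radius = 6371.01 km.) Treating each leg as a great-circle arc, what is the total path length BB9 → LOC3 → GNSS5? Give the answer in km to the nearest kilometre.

BB9→LOC3: c = 0.112625 rad, d = 717.53 km
LOC3→GNSS5: c = 0.385871 rad, d = 2458.39 km
Total = 717.53 + 2458.39 = 3175.92 km

3176 km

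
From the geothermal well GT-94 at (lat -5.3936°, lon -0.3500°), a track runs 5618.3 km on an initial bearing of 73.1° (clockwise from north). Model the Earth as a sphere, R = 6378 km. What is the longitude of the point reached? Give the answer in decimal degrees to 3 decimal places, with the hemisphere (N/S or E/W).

48.072°E

δ = d/R = 5618.3/6378 = 0.880887 rad
φ₂ = arcsin(sin φ₁ cos δ + cos φ₁ sin δ cos θ)
   = arcsin(-0.09400·0.63647 + 0.99557·0.77130·0.29070) = 9.40436°
λ₂ = λ₁ + atan2(sin θ sin δ cos φ₁, cos δ − sin φ₁ sin φ₂) = 48.07158°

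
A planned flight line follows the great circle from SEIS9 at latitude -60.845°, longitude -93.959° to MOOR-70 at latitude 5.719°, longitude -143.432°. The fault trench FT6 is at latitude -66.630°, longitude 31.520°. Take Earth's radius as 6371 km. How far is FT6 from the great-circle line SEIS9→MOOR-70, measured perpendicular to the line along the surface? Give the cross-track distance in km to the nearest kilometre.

δ₁₃ = central angle SEIS9→FT6 = 0.809997 rad  (haversine)
θ₁₃ = bearing SEIS9→FT6 = 153.514°,  θ₁₂ = bearing SEIS9→MOOR-70 = 309.034°
dₓₜ = R·arcsin(sin δ₁₃ · sin(θ₁₃ − θ₁₂)) = 6371·arcsin(0.72429·sin(-155.520°)) = -1942.014 km
|dₓₜ| = 1942.014 km

1942 km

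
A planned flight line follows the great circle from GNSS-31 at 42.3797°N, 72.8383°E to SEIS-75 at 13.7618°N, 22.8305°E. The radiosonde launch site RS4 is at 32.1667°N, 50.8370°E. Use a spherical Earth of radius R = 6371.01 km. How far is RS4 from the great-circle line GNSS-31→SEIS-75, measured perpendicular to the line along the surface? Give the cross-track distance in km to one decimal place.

δ₁₃ = central angle GNSS-31→RS4 = 0.352195 rad  (haversine)
θ₁₃ = bearing GNSS-31→RS4 = 246.825°,  θ₁₂ = bearing GNSS-31→SEIS-75 = 251.774°
dₓₜ = R·arcsin(sin δ₁₃ · sin(θ₁₃ − θ₁₂)) = 6371.01·arcsin(0.34496·sin(-4.949°)) = -189.629 km
|dₓₜ| = 189.629 km

189.6 km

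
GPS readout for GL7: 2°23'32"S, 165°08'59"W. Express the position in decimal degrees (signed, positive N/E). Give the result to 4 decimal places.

-2.3922°, -165.1497°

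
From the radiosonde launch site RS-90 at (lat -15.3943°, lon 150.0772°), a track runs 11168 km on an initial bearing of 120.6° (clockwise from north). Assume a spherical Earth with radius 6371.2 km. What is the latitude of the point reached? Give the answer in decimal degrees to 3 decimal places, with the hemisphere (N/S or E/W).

25.759°S

δ = d/R = 11168/6371.2 = 1.752888 rad
φ₂ = arcsin(sin φ₁ cos δ + cos φ₁ sin δ cos θ)
   = arcsin(-0.26546·-0.18109 + 0.96412·0.98347·-0.50904) = -25.75937°
λ₂ = λ₁ + atan2(sin θ sin δ cos φ₁, cos δ − sin φ₁ sin φ₂) = -99.95980°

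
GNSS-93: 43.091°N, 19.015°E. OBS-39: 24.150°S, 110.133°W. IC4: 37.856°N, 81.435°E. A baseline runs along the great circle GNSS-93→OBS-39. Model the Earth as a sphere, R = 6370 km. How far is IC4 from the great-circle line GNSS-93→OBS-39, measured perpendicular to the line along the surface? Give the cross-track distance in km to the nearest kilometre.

δ₁₃ = central angle GNSS-93→IC4 = 0.814554 rad  (haversine)
θ₁₃ = bearing GNSS-93→IC4 = 74.171°,  θ₁₂ = bearing GNSS-93→OBS-39 = 277.628°
dₓₜ = R·arcsin(sin δ₁₃ · sin(θ₁₃ − θ₁₂)) = 6370·arcsin(0.72742·sin(-203.458°)) = 1871.320 km
|dₓₜ| = 1871.320 km

1871 km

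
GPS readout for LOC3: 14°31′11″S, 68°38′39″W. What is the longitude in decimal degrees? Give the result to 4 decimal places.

68° + 38′/60 + 39″/3600 = 68 + 0.63333 + 0.01083 = 68.6442°

68.6442°W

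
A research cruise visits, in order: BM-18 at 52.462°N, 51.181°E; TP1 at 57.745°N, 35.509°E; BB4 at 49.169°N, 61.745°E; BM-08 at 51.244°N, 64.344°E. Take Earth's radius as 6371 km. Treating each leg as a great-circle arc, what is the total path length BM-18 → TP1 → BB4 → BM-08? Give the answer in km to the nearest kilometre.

3413 km

BM-18→TP1: c = 0.181004 rad, d = 1153.17 km
TP1→BB4: c = 0.308233 rad, d = 1963.75 km
BB4→BM-08: c = 0.046410 rad, d = 295.68 km
Total = 1153.17 + 1963.75 + 295.68 = 3412.60 km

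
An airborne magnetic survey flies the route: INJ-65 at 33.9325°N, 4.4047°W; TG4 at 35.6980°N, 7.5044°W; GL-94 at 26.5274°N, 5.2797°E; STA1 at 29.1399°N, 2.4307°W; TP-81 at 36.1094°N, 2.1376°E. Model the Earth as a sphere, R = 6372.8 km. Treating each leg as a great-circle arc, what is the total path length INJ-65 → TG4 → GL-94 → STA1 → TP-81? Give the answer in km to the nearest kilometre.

3627 km

INJ-65→TG4: c = 0.054053 rad, d = 344.47 km
TG4→GL-94: c = 0.248810 rad, d = 1585.62 km
GL-94→STA1: c = 0.127403 rad, d = 811.91 km
STA1→TP-81: c = 0.138898 rad, d = 885.17 km
Total = 344.47 + 1585.62 + 811.91 + 885.17 = 3627.17 km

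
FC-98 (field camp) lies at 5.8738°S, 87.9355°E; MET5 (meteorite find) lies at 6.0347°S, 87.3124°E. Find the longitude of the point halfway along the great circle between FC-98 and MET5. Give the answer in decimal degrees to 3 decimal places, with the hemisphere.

Bx = cos φ₂ cos Δλ = 0.994400,  By = cos φ₂ sin Δλ = -0.010815
φₘ = atan2(sin φ₁ + sin φ₂, √((cos φ₁ + Bx)² + By²)) = -5.95434°
λₘ = λ₁ + atan2(By, cos φ₁ + Bx) = 87.62400°

87.624°E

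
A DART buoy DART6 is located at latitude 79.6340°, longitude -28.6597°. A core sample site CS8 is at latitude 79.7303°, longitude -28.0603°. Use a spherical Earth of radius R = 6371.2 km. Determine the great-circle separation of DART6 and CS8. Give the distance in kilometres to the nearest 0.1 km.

16.0 km

Δφ = 0.0963°,  Δλ = 0.5994°
a = sin²(Δφ/2) + cos φ₁ cos φ₂ sin²(Δλ/2) = 0.000002
c = 2·arcsin(√a) = 0.002517 rad = 0.1442°
d = R·c = 6371.2 × 0.002517 = 16.0 km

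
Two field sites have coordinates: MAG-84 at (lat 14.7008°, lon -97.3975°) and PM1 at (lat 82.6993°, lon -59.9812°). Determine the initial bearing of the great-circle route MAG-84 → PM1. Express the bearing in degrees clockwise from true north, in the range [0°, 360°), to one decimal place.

4.7°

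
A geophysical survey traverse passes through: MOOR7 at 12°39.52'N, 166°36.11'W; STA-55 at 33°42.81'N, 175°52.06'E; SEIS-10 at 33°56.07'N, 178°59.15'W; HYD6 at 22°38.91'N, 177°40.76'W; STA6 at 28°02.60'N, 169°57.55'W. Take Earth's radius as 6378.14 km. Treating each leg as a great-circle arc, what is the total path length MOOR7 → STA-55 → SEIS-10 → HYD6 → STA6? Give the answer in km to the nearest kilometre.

5662 km

MOOR7: φ = +12.65867°, λ = -166.60183°
STA-55: φ = +33.71350°, λ = +175.86767°
SEIS-10: φ = +33.93450°, λ = -178.98583°
HYD6: φ = +22.64850°, λ = -177.67933°
STA6: φ = +28.04333°, λ = -169.95917°
MOOR7→STA-55: c = 0.461145 rad, d = 2941.25 km
STA-55→SEIS-10: c = 0.074713 rad, d = 476.53 km
SEIS-10→HYD6: c = 0.197992 rad, d = 1262.82 km
HYD6→STA6: c = 0.153856 rad, d = 981.31 km
Total = 2941.25 + 476.53 + 1262.82 + 981.31 = 5661.91 km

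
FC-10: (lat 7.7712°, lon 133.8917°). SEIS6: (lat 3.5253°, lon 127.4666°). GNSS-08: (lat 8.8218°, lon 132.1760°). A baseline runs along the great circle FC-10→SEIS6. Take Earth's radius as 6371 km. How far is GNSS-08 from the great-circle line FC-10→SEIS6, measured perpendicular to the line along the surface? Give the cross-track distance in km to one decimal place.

201.4 km

δ₁₃ = central angle FC-10→GNSS-08 = 0.034845 rad  (haversine)
θ₁₃ = bearing FC-10→GNSS-08 = 301.872°,  θ₁₂ = bearing FC-10→SEIS6 = 236.764°
dₓₜ = R·arcsin(sin δ₁₃ · sin(θ₁₃ − θ₁₂)) = 6371·arcsin(0.03484·sin(65.107°)) = 201.369 km
|dₓₜ| = 201.369 km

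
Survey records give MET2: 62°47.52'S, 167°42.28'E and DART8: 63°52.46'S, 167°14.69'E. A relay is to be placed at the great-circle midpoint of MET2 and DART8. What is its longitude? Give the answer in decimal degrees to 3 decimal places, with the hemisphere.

MET2: φ = -62.79200°, λ = +167.70467°
DART8: φ = -63.87433°, λ = +167.24483°
Bx = cos φ₂ cos Δλ = 0.440327,  By = cos φ₂ sin Δλ = -0.003534
φₘ = atan2(sin φ₁ + sin φ₂, √((cos φ₁ + Bx)² + By²)) = -63.33335°
λₘ = λ₁ + atan2(By, cos φ₁ + Bx) = 167.47907°

167.479°E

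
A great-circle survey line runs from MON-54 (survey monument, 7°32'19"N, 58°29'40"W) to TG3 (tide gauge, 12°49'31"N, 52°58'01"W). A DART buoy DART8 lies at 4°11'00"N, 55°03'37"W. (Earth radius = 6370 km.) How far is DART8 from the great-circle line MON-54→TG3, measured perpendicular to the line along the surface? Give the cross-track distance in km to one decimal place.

MON-54: φ = +7.53861°, λ = -58.49444°
TG3: φ = +12.82528°, λ = -52.96694°
DART8: φ = +4.18333°, λ = -55.06028°
δ₁₃ = central angle MON-54→DART8 = 0.083566 rad  (haversine)
θ₁₃ = bearing MON-54→DART8 = 134.296°,  θ₁₂ = bearing MON-54→TG3 = 45.364°
dₓₜ = R·arcsin(sin δ₁₃ · sin(θ₁₃ − θ₁₂)) = 6370·arcsin(0.08347·sin(88.932°)) = 532.225 km
|dₓₜ| = 532.225 km

532.2 km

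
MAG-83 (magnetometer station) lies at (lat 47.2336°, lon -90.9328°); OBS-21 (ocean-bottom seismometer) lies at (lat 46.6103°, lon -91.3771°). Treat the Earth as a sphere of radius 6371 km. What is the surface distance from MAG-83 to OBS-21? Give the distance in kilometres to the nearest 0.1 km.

Δφ = -0.6233°,  Δλ = -0.4443°
a = sin²(Δφ/2) + cos φ₁ cos φ₂ sin²(Δλ/2) = 0.000037
c = 2·arcsin(√a) = 0.012099 rad = 0.6932°
d = R·c = 6371 × 0.012099 = 77.1 km

77.1 km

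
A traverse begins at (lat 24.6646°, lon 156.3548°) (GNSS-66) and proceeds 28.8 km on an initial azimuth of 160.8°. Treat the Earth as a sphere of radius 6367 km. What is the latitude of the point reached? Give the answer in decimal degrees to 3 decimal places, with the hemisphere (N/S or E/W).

24.420°N

δ = d/R = 28.8/6367 = 0.004523 rad
φ₂ = arcsin(sin φ₁ cos δ + cos φ₁ sin δ cos θ)
   = arcsin(0.41731·0.99999 + 0.90877·0.00452·-0.94438) = 24.41982°
λ₂ = λ₁ + atan2(sin θ sin δ cos φ₁, cos δ − sin φ₁ sin φ₂) = 156.44841°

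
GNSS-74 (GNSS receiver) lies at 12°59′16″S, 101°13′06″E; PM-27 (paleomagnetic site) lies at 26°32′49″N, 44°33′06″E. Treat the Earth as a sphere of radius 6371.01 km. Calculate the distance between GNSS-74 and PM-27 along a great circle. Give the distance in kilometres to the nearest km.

7534 km

GNSS-74: φ = -12.98778°, λ = +101.21833°
PM-27: φ = +26.54694°, λ = +44.55167°
Δφ = 39.5347°,  Δλ = -56.6667°
a = sin²(Δφ/2) + cos φ₁ cos φ₂ sin²(Δλ/2) = 0.310723
c = 2·arcsin(√a) = 1.182564 rad = 67.7559°
d = R·c = 6371.01 × 1.182564 = 7534.1 km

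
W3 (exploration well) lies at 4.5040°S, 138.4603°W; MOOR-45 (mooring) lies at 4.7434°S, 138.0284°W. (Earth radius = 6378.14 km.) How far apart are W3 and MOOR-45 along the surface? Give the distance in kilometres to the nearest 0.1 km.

54.8 km

Δφ = -0.2394°,  Δλ = 0.4319°
a = sin²(Δφ/2) + cos φ₁ cos φ₂ sin²(Δλ/2) = 0.000018
c = 2·arcsin(√a) = 0.008597 rad = 0.4926°
d = R·c = 6378.14 × 0.008597 = 54.8 km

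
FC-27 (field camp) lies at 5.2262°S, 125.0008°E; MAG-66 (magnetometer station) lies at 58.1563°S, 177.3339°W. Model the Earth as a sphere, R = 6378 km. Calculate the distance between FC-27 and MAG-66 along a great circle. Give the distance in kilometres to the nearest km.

7681 km

Δφ = -52.9301°,  Δλ = 57.6653°
a = sin²(Δφ/2) + cos φ₁ cos φ₂ sin²(Δλ/2) = 0.320799
c = 2·arcsin(√a) = 1.204241 rad = 68.9979°
d = R·c = 6378 × 1.204241 = 7680.6 km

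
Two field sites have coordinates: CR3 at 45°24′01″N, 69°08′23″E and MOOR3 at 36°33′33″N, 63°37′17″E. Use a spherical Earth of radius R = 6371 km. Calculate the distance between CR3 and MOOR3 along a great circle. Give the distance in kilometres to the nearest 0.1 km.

1086.1 km

CR3: φ = +45.40028°, λ = +69.13972°
MOOR3: φ = +36.55917°, λ = +63.62139°
Δφ = -8.8411°,  Δλ = -5.5183°
a = sin²(Δφ/2) + cos φ₁ cos φ₂ sin²(Δλ/2) = 0.007248
c = 2·arcsin(√a) = 0.170474 rad = 9.7674°
d = R·c = 6371 × 0.170474 = 1086.1 km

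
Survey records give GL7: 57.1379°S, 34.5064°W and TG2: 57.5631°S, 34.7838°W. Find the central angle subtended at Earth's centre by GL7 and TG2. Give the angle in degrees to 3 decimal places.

Δφ = -0.4252°,  Δλ = -0.2774°
a = sin²(Δφ/2) + cos φ₁ cos φ₂ sin²(Δλ/2) = 0.000015
c = 2·arcsin(√a) = 0.007867 rad = 0.4508°

0.451°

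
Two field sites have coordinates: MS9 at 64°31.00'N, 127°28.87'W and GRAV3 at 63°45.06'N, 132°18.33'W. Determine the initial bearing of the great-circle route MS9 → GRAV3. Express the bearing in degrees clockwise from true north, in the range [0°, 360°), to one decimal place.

MS9: φ = +64.51667°, λ = -127.48117°
GRAV3: φ = +63.75100°, λ = -132.30550°
Δλ = -4.8243°
y = sin Δλ · cos φ₂ = -0.037196
x = cos φ₁ sin φ₂ − sin φ₁ cos φ₂ cos Δλ = -0.011949
θ = atan2(y, x) = -107.8089° → 252.1911° (mod 360°)

252.2°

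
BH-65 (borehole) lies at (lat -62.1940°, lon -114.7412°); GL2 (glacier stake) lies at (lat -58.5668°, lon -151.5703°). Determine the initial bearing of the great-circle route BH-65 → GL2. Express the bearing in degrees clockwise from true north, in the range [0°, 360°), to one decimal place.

264.7°

Δλ = -36.8291°
y = sin Δλ · cos φ₂ = -0.312605
x = cos φ₁ sin φ₂ − sin φ₁ cos φ₂ cos Δλ = -0.028796
θ = atan2(y, x) = -95.2630° → 264.7370° (mod 360°)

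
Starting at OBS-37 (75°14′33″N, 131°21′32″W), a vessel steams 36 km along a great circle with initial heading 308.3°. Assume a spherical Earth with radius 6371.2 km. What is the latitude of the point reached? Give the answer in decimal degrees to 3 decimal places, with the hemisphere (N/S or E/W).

OBS-37: φ = +75.24250°, λ = -131.35889°
δ = d/R = 36/6371.2 = 0.005650 rad
φ₂ = arcsin(sin φ₁ cos δ + cos φ₁ sin δ cos θ)
   = arcsin(0.96701·0.99998 + 0.25473·0.00565·0.61978) = 75.44098°
λ₂ = λ₁ + atan2(sin θ sin δ cos φ₁, cos δ − sin φ₁ sin φ₂) = -132.36964°

75.441°N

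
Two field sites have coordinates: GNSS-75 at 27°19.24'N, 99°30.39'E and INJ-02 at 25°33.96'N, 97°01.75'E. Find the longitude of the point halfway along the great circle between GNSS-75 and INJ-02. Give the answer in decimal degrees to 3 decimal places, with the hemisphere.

GNSS-75: φ = +27.32067°, λ = +99.50650°
INJ-02: φ = +25.56600°, λ = +97.02917°
Bx = cos φ₂ cos Δλ = 0.901246,  By = cos φ₂ sin Δλ = -0.038992
φₘ = atan2(sin φ₁ + sin φ₂, √((cos φ₁ + Bx)² + By²)) = 26.44867°
λₘ = λ₁ + atan2(By, cos φ₁ + Bx) = 98.25840°

98.258°E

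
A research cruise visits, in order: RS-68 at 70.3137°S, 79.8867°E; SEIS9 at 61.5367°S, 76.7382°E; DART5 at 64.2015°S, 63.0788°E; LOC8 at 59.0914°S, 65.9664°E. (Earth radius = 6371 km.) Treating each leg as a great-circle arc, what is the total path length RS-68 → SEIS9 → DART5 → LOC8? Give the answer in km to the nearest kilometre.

2326 km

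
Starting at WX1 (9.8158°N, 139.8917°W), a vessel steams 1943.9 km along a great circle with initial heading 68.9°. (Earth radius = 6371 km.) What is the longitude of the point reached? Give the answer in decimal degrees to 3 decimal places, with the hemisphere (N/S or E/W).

δ = d/R = 1943.9/6371 = 0.305117 rad
φ₂ = arcsin(sin φ₁ cos δ + cos φ₁ sin δ cos θ)
   = arcsin(0.17048·0.95381 + 0.98536·0.30040·0.36000) = 15.61480°
λ₂ = λ₁ + atan2(sin θ sin δ cos φ₁, cos δ − sin φ₁ sin φ₂) = -122.97364°

122.974°W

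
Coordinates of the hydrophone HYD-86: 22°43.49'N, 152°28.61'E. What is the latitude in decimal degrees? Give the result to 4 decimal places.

22° + 43.49′/60 = 22 + 0.72483 = 22.7248°

22.7248°N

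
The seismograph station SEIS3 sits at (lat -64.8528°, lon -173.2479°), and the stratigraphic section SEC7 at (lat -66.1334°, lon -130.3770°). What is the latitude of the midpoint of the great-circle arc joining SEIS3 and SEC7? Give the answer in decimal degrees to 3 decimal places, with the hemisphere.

67.006°S

Bx = cos φ₂ cos Δλ = 0.296533,  By = cos φ₂ sin Δλ = 0.275275
φₘ = atan2(sin φ₁ + sin φ₂, √((cos φ₁ + Bx)² + By²)) = -67.00564°
λₘ = λ₁ + atan2(By, cos φ₁ + Bx) = -152.36390°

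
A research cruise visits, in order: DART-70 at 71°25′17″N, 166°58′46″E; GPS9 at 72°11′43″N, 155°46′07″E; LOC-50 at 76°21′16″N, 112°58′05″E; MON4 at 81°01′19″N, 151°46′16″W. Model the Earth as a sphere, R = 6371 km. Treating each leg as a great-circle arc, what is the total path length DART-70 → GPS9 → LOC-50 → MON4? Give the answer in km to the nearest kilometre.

3618 km

DART-70: φ = +71.42139°, λ = +166.97944°
GPS9: φ = +72.19528°, λ = +155.76861°
LOC-50: φ = +76.35444°, λ = +112.96806°
MON4: φ = +81.02194°, λ = -151.77111°
DART-70→GPS9: c = 0.062463 rad, d = 397.95 km
GPS9→LOC-50: c = 0.209389 rad, d = 1334.02 km
LOC-50→MON4: c = 0.296065 rad, d = 1886.23 km
Total = 397.95 + 1334.02 + 1886.23 = 3618.19 km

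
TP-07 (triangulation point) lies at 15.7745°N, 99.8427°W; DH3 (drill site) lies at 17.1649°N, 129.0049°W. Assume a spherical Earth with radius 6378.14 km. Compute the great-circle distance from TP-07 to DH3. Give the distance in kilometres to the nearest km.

3114 km

Δφ = 1.3904°,  Δλ = -29.1622°
a = sin²(Δφ/2) + cos φ₁ cos φ₂ sin²(Δλ/2) = 0.058422
c = 2·arcsin(√a) = 0.488248 rad = 27.9745°
d = R·c = 6378.14 × 0.488248 = 3114.1 km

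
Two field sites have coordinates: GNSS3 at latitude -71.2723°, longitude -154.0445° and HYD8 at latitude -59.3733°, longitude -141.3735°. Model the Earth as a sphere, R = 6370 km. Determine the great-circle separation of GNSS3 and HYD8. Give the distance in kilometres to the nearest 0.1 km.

1440.8 km

Δφ = 11.8990°,  Δλ = 12.6710°
a = sin²(Δφ/2) + cos φ₁ cos φ₂ sin²(Δλ/2) = 0.012735
c = 2·arcsin(√a) = 0.226185 rad = 12.9595°
d = R·c = 6370 × 0.226185 = 1440.8 km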